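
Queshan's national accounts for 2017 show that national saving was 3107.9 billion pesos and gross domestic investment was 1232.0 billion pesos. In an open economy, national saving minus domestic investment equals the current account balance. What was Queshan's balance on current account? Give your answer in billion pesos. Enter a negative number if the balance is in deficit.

CA = S - I = 3107.9 - 1232.0 = 1875.9

1875.9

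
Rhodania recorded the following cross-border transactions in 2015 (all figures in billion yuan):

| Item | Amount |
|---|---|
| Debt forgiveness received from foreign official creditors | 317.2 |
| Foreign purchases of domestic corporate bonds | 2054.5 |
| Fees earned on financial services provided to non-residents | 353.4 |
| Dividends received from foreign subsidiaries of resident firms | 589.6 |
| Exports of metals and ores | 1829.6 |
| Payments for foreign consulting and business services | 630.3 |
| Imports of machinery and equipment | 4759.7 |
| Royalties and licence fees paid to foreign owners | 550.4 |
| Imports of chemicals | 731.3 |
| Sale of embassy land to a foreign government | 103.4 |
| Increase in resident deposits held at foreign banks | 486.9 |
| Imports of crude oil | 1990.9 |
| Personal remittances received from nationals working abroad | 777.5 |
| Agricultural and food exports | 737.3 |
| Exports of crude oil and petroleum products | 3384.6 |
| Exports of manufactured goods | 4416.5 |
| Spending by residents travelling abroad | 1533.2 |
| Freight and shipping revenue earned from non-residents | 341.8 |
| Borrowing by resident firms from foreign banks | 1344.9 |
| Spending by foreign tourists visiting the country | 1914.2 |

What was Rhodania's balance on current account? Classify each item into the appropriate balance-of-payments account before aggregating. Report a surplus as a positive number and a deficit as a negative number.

Goods: -731.3 - 4759.7 + 737.3 - 1990.9 + 1829.6 + 3384.6 + 4416.5 = 2886.1
Services: 353.4 + 1914.2 + 341.8 - 1533.2 - 550.4 - 630.3 = -104.5
Primary income: 589.6
Secondary income: 777.5
Current account = 2886.1 + (-104.5) + 589.6 + 777.5 = 4148.7
(Excluded from the current account — capital account: debt forgiveness received from foreign official creditors 317.2, sale of embassy land to a foreign government 103.4; financial account: foreign purchases of domestic corporate bonds 2054.5, increase in resident deposits held at foreign banks 486.9, borrowing by resident firms from foreign banks 1344.9.)

4148.7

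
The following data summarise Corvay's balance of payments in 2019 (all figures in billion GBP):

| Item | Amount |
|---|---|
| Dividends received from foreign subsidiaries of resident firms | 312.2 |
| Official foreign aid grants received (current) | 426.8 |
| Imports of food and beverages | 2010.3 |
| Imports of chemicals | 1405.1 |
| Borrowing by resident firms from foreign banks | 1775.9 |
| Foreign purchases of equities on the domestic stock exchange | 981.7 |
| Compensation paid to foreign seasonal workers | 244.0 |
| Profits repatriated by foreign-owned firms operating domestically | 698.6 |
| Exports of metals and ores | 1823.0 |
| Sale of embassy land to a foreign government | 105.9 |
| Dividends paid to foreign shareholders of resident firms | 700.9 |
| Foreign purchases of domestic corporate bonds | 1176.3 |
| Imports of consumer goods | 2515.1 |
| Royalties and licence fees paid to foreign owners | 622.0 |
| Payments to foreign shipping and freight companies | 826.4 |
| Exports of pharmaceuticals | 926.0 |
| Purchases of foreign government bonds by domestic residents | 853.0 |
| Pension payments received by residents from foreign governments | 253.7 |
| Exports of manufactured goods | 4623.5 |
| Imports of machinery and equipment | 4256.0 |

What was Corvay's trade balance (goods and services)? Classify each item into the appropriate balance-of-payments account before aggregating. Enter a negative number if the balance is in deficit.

Goods: -2010.3 + 926.0 - 1405.1 + 1823.0 - 4256.0 + 4623.5 - 2515.1 = -2814.0
Services: -622.0 - 826.4 = -1448.4
Trade balance = -2814.0 + (-1448.4) = -4262.4
(Excluded from the trade balance — primary income: dividends received from foreign subsidiaries of resident firms 312.2, compensation paid to foreign seasonal workers 244.0, profits repatriated by foreign-owned firms operating domestically 698.6, dividends paid to foreign shareholders of resident firms 700.9; secondary income: official foreign aid grants received (current) 426.8, pension payments received by residents from foreign governments 253.7; financial account: borrowing by resident firms from foreign banks 1775.9, foreign purchases of equities on the domestic stock exchange 981.7, foreign purchases of domestic corporate bonds 1176.3, purchases of foreign government bonds by domestic residents 853.0; capital account: sale of embassy land to a foreign government 105.9.)

-4262.4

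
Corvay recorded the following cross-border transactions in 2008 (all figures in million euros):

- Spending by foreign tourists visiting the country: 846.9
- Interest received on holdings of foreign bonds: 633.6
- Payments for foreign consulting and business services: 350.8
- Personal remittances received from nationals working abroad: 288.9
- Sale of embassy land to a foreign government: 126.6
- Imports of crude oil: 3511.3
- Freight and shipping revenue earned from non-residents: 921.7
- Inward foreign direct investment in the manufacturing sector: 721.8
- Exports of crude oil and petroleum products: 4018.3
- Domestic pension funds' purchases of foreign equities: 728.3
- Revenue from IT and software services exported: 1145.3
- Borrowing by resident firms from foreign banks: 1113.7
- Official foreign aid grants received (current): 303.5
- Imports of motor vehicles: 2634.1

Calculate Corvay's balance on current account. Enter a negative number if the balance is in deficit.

1662.0

Goods: -3511.3 + 4018.3 - 2634.1 = -2127.1
Services: -350.8 + 921.7 + 846.9 + 1145.3 = 2563.1
Primary income: 633.6
Secondary income: 288.9 + 303.5 = 592.4
Current account = (-2127.1) + 2563.1 + 633.6 + 592.4 = 1662.0
(Excluded from the current account — capital account: sale of embassy land to a foreign government 126.6; financial account: inward foreign direct investment in the manufacturing sector 721.8, domestic pension funds' purchases of foreign equities 728.3, borrowing by resident firms from foreign banks 1113.7.)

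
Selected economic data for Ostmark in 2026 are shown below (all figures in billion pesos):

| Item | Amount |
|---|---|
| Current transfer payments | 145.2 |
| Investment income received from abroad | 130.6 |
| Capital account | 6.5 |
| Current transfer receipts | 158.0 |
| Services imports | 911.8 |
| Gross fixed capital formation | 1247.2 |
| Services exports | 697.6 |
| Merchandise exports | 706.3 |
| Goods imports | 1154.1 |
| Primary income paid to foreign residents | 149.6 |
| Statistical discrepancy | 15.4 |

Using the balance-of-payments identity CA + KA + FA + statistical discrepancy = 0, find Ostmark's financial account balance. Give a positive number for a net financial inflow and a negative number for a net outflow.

646.3

Goods balance = 706.3 - 1154.1 = -447.8
Services balance = 697.6 - 911.8 = -214.2
Trade balance (goods + services) = -447.8 + (-214.2) = -662.0
Net primary income = 130.6 - 149.6 = -19.0
Net secondary income = 158.0 - 145.2 = 12.8
Current account = -662.0 + (-19.0) + 12.8 = -668.2
Financial account = -(-668.2 + 6.5 + 15.4) = 646.3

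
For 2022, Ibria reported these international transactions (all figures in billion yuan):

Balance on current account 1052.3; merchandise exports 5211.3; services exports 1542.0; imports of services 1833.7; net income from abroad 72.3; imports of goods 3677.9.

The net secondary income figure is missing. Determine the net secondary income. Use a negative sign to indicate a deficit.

-261.7

Current account = goods balance + services balance + net primary income + net secondary income
Sum of the known components = 1314.0
Net secondary income = CA - (known components) = 1052.3 - 1314.0 = -261.7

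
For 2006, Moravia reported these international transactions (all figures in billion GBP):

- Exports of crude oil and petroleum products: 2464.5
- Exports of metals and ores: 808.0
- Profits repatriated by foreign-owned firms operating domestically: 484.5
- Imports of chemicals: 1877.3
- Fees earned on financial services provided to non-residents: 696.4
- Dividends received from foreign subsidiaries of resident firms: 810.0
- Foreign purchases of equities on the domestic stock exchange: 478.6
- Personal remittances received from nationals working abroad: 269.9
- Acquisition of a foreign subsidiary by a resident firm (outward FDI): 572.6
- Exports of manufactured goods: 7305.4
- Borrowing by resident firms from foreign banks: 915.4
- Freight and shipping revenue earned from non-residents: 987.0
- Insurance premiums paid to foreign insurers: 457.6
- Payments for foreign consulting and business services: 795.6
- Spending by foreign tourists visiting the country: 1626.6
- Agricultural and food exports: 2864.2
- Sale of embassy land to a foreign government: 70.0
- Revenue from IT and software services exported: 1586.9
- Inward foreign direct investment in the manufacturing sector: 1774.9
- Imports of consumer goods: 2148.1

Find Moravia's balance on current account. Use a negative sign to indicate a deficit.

13655.8

Goods: 7305.4 + 2864.2 + 2464.5 - 2148.1 - 1877.3 + 808.0 = 9416.7
Services: 1626.6 + 1586.9 + 696.4 + 987.0 - 795.6 - 457.6 = 3643.7
Primary income: 810.0 - 484.5 = 325.5
Secondary income: 269.9
Current account = 9416.7 + 3643.7 + 325.5 + 269.9 = 13655.8
(Excluded from the current account — financial account: foreign purchases of equities on the domestic stock exchange 478.6, acquisition of a foreign subsidiary by a resident firm (outward FDI) 572.6, borrowing by resident firms from foreign banks 915.4, inward foreign direct investment in the manufacturing sector 1774.9; capital account: sale of embassy land to a foreign government 70.0.)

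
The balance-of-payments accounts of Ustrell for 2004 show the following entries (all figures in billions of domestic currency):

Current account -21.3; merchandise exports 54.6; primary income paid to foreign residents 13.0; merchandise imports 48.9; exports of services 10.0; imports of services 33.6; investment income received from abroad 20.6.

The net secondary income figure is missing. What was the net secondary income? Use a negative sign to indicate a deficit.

-11.0

Current account = goods balance + services balance + net primary income + net secondary income
Sum of the known components = -10.3
Net secondary income = CA - (known components) = -21.3 - (-10.3) = -11.0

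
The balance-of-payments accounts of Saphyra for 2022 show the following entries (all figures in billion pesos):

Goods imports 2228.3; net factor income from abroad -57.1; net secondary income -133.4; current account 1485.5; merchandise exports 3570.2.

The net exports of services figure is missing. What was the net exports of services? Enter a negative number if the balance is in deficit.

Current account = goods balance + services balance + net primary income + net secondary income
Sum of the known components = 1151.4
Net exports of services = CA - (known components) = 1485.5 - 1151.4 = 334.1

334.1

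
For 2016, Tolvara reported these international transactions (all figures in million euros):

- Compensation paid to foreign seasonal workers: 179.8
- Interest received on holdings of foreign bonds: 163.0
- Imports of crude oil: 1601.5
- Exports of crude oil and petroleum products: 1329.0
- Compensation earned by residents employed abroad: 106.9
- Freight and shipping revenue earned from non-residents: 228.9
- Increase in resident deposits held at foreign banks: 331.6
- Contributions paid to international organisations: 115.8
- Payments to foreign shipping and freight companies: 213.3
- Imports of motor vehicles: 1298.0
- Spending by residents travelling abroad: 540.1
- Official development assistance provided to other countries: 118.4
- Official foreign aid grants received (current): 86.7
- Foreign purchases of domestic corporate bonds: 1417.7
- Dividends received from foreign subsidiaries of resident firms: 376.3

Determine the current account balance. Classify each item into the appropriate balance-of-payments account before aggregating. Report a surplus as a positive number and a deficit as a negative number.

-1776.1

Goods: -1601.5 - 1298.0 + 1329.0 = -1570.5
Services: -213.3 + 228.9 - 540.1 = -524.5
Primary income: -179.8 + 163.0 + 376.3 + 106.9 = 466.4
Secondary income: -115.8 - 118.4 + 86.7 = -147.5
Current account = (-1570.5) + (-524.5) + 466.4 + (-147.5) = -1776.1
(Excluded from the current account — financial account: increase in resident deposits held at foreign banks 331.6, foreign purchases of domestic corporate bonds 1417.7.)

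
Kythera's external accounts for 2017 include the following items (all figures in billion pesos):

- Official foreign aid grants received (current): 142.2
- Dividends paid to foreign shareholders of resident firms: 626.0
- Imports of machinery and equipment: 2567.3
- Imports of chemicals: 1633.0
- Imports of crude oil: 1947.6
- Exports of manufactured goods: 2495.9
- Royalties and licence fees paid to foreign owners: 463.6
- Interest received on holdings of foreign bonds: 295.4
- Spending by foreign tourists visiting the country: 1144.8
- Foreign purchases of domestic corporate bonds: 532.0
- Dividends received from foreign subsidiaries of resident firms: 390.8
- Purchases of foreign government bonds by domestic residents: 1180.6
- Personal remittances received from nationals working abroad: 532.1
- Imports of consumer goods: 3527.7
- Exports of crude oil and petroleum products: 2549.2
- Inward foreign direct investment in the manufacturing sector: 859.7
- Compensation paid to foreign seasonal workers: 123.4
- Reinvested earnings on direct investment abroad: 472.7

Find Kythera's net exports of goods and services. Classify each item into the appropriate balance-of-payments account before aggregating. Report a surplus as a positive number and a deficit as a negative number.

-3949.3

Goods: 2495.9 - 1633.0 - 1947.6 + 2549.2 - 3527.7 - 2567.3 = -4630.5
Services: 1144.8 - 463.6 = 681.2
Trade balance = -4630.5 + 681.2 = -3949.3
(Excluded from the trade balance — secondary income: official foreign aid grants received (current) 142.2, personal remittances received from nationals working abroad 532.1; primary income: dividends paid to foreign shareholders of resident firms 626.0, interest received on holdings of foreign bonds 295.4, dividends received from foreign subsidiaries of resident firms 390.8, compensation paid to foreign seasonal workers 123.4, reinvested earnings on direct investment abroad 472.7; financial account: foreign purchases of domestic corporate bonds 532.0, purchases of foreign government bonds by domestic residents 1180.6, inward foreign direct investment in the manufacturing sector 859.7.)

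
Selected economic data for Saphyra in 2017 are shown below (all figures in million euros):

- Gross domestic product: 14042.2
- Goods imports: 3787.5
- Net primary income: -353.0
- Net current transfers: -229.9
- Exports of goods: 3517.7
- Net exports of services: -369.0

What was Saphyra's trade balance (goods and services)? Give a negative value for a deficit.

-638.8

Goods balance = 3517.7 - 3787.5 = -269.8
Services balance = -369.0
Trade balance (goods + services) = -269.8 + (-369.0) = -638.8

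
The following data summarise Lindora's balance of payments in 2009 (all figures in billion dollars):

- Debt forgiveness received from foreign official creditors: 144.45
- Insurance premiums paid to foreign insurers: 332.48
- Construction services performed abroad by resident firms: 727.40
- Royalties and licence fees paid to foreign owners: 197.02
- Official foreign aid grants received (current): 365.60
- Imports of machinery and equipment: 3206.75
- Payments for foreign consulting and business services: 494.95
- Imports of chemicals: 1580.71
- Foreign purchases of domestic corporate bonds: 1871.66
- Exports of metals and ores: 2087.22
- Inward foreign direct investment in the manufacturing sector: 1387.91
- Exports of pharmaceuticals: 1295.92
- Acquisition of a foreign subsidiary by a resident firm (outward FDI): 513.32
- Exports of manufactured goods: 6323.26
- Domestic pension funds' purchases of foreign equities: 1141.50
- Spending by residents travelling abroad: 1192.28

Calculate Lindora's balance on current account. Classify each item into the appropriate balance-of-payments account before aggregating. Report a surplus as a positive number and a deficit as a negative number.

Goods: 2087.22 + 1295.92 + 6323.26 - 3206.75 - 1580.71 = 4918.94
Services: -1192.28 - 197.02 - 332.48 + 727.40 - 494.95 = -1489.33
Secondary income: 365.60
Current account = 4918.94 + (-1489.33) + 365.60 = 3795.21
(Excluded from the current account — capital account: debt forgiveness received from foreign official creditors 144.45; financial account: foreign purchases of domestic corporate bonds 1871.66, inward foreign direct investment in the manufacturing sector 1387.91, acquisition of a foreign subsidiary by a resident firm (outward FDI) 513.32, domestic pension funds' purchases of foreign equities 1141.50.)

3795.21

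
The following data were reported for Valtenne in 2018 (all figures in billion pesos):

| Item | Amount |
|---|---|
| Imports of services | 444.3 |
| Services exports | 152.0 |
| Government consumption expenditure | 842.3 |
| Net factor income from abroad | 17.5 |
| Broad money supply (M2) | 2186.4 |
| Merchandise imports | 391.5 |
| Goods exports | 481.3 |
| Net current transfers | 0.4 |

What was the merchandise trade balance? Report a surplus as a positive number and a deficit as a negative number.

89.8

Goods balance = 481.3 - 391.5 = 89.8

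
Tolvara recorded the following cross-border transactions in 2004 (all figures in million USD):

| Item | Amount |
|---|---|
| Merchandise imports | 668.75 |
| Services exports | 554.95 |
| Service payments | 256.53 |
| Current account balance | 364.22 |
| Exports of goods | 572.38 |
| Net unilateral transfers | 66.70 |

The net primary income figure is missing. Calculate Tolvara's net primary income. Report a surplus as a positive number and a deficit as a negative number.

Current account = goods balance + services balance + net primary income + net secondary income
Sum of the known components = 268.75
Net primary income = CA - (known components) = 364.22 - 268.75 = 95.47

95.47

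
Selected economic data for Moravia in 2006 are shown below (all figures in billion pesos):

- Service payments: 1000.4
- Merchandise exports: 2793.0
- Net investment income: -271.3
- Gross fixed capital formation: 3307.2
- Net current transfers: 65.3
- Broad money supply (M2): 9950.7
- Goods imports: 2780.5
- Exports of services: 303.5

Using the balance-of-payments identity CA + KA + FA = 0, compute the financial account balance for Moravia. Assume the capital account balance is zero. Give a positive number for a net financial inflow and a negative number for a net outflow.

Goods balance = 2793.0 - 2780.5 = 12.5
Services balance = 303.5 - 1000.4 = -696.9
Trade balance (goods + services) = 12.5 + (-696.9) = -684.4
Net primary income = -271.3
Net secondary income = 65.3
Current account = -684.4 + (-271.3) + 65.3 = -890.4
Financial account = -(-890.4) = 890.4

890.4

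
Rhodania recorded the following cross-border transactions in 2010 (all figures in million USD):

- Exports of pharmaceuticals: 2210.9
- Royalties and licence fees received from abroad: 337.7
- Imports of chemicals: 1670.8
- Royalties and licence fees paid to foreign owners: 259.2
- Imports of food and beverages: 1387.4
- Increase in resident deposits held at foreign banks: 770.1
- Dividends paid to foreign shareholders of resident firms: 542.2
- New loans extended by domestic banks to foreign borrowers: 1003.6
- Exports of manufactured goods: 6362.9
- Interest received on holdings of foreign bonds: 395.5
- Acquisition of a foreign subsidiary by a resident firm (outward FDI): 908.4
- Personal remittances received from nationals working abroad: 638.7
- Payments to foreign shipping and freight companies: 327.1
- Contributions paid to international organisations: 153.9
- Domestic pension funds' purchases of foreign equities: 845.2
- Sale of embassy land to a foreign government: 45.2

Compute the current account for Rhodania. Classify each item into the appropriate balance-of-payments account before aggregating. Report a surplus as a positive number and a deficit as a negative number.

5605.1

Goods: 2210.9 - 1387.4 + 6362.9 - 1670.8 = 5515.6
Services: -327.1 - 259.2 + 337.7 = -248.6
Primary income: 395.5 - 542.2 = -146.7
Secondary income: -153.9 + 638.7 = 484.8
Current account = 5515.6 + (-248.6) + (-146.7) + 484.8 = 5605.1
(Excluded from the current account — financial account: increase in resident deposits held at foreign banks 770.1, new loans extended by domestic banks to foreign borrowers 1003.6, acquisition of a foreign subsidiary by a resident firm (outward FDI) 908.4, domestic pension funds' purchases of foreign equities 845.2; capital account: sale of embassy land to a foreign government 45.2.)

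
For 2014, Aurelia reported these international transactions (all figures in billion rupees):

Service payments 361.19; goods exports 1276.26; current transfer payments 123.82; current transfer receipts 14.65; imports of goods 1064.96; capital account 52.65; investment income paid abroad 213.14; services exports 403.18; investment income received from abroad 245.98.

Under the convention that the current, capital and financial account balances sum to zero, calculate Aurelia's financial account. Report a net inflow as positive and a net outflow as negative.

-229.61

Goods balance = 1276.26 - 1064.96 = 211.30
Services balance = 403.18 - 361.19 = 41.99
Trade balance (goods + services) = 211.30 + 41.99 = 253.29
Net primary income = 245.98 - 213.14 = 32.84
Net secondary income = 14.65 - 123.82 = -109.17
Current account = 253.29 + 32.84 + (-109.17) = 176.96
Financial account = -(176.96 + 52.65) = -229.61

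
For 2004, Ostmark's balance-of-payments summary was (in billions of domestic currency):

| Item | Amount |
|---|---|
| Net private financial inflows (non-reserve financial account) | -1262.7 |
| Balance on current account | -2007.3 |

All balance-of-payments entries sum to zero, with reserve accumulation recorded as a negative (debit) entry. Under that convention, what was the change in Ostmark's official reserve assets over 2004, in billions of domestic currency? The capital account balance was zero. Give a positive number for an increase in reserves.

-3270.0

Official reserve transactions balance = -((-2007.3) + (-1262.7)) = 3270.0
An accumulation of reserves is recorded as a debit (negative entry), so the change in the stock of reserves is the negative of that balance.
Change in official reserves = -(3270.0) = -3270.0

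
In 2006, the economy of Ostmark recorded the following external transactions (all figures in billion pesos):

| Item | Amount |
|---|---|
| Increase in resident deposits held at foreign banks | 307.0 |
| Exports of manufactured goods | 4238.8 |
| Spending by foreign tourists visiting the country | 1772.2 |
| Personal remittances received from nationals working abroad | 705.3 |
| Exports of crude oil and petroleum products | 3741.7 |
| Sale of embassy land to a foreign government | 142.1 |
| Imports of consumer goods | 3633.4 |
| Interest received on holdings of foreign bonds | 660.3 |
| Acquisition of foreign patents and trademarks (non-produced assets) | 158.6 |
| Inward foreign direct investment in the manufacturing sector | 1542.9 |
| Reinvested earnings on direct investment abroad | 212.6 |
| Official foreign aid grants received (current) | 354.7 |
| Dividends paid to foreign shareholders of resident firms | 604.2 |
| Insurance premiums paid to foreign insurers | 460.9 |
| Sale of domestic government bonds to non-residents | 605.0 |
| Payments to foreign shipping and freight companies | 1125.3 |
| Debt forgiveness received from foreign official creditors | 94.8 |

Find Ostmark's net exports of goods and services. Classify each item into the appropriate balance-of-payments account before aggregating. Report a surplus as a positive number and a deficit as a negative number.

4533.1

Goods: -3633.4 + 4238.8 + 3741.7 = 4347.1
Services: -1125.3 - 460.9 + 1772.2 = 186.0
Trade balance = 4347.1 + 186.0 = 4533.1
(Excluded from the trade balance — financial account: increase in resident deposits held at foreign banks 307.0, inward foreign direct investment in the manufacturing sector 1542.9, sale of domestic government bonds to non-residents 605.0; secondary income: personal remittances received from nationals working abroad 705.3, official foreign aid grants received (current) 354.7; capital account: sale of embassy land to a foreign government 142.1, acquisition of foreign patents and trademarks (non-produced assets) 158.6, debt forgiveness received from foreign official creditors 94.8; primary income: interest received on holdings of foreign bonds 660.3, reinvested earnings on direct investment abroad 212.6, dividends paid to foreign shareholders of resident firms 604.2.)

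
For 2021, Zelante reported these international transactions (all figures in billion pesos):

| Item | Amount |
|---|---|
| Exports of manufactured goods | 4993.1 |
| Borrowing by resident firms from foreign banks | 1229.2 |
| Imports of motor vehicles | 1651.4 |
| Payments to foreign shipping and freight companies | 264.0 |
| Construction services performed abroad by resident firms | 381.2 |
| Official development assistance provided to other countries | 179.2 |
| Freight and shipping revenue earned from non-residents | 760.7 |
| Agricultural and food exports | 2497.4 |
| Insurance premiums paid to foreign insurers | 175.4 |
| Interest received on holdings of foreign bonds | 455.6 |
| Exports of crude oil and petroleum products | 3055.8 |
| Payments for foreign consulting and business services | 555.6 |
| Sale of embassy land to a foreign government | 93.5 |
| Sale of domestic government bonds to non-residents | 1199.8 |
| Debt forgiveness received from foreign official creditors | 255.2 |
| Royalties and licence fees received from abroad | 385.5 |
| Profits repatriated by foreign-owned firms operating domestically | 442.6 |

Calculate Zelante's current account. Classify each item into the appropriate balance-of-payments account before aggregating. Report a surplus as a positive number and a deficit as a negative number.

9261.1

Goods: 3055.8 + 2497.4 - 1651.4 + 4993.1 = 8894.9
Services: 760.7 - 555.6 - 264.0 + 381.2 - 175.4 + 385.5 = 532.4
Primary income: 455.6 - 442.6 = 13.0
Secondary income: -179.2
Current account = 8894.9 + 532.4 + 13.0 + (-179.2) = 9261.1
(Excluded from the current account — financial account: borrowing by resident firms from foreign banks 1229.2, sale of domestic government bonds to non-residents 1199.8; capital account: sale of embassy land to a foreign government 93.5, debt forgiveness received from foreign official creditors 255.2.)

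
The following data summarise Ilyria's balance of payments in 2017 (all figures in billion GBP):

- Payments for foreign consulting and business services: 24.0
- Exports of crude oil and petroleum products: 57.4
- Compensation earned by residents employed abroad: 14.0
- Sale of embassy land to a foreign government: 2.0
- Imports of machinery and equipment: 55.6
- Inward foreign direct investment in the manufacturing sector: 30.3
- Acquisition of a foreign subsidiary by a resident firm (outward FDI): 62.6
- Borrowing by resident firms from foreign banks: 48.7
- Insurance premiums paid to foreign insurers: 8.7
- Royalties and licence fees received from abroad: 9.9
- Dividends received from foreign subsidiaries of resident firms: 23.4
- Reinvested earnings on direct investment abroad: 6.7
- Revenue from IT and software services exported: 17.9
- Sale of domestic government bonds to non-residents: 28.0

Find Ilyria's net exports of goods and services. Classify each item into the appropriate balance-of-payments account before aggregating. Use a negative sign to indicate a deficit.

Goods: 57.4 - 55.6 = 1.8
Services: 9.9 + 17.9 - 24.0 - 8.7 = -4.9
Trade balance = 1.8 + (-4.9) = -3.1
(Excluded from the trade balance — primary income: compensation earned by residents employed abroad 14.0, dividends received from foreign subsidiaries of resident firms 23.4, reinvested earnings on direct investment abroad 6.7; capital account: sale of embassy land to a foreign government 2.0; financial account: inward foreign direct investment in the manufacturing sector 30.3, acquisition of a foreign subsidiary by a resident firm (outward FDI) 62.6, borrowing by resident firms from foreign banks 48.7, sale of domestic government bonds to non-residents 28.0.)

-3.1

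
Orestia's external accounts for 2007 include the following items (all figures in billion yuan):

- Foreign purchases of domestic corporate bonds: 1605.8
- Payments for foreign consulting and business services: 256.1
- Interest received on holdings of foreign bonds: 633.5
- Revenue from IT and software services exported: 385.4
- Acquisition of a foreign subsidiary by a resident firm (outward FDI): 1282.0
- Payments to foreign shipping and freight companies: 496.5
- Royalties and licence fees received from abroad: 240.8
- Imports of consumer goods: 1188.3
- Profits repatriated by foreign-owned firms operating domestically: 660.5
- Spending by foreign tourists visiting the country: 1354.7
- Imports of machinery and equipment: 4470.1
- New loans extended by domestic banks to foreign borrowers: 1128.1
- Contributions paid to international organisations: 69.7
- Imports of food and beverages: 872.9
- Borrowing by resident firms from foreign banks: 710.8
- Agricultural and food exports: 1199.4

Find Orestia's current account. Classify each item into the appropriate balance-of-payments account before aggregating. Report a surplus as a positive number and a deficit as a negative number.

Goods: -872.9 + 1199.4 - 4470.1 - 1188.3 = -5331.9
Services: 240.8 + 1354.7 - 496.5 - 256.1 + 385.4 = 1228.3
Primary income: 633.5 - 660.5 = -27.0
Secondary income: -69.7
Current account = (-5331.9) + 1228.3 + (-27.0) + (-69.7) = -4200.3
(Excluded from the current account — financial account: foreign purchases of domestic corporate bonds 1605.8, acquisition of a foreign subsidiary by a resident firm (outward FDI) 1282.0, new loans extended by domestic banks to foreign borrowers 1128.1, borrowing by resident firms from foreign banks 710.8.)

-4200.3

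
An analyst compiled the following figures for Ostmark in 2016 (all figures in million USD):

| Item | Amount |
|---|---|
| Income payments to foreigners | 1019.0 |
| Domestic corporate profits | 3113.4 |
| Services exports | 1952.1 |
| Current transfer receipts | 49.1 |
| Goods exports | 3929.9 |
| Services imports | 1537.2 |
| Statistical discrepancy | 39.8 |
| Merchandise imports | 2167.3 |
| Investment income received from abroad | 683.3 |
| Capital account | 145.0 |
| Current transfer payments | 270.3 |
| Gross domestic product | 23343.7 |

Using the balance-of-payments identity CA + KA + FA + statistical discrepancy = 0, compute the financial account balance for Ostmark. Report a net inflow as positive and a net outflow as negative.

Goods balance = 3929.9 - 2167.3 = 1762.6
Services balance = 1952.1 - 1537.2 = 414.9
Trade balance (goods + services) = 1762.6 + 414.9 = 2177.5
Net primary income = 683.3 - 1019.0 = -335.7
Net secondary income = 49.1 - 270.3 = -221.2
Current account = 2177.5 + (-335.7) + (-221.2) = 1620.6
Financial account = -(1620.6 + 145.0 + 39.8) = -1805.4

-1805.4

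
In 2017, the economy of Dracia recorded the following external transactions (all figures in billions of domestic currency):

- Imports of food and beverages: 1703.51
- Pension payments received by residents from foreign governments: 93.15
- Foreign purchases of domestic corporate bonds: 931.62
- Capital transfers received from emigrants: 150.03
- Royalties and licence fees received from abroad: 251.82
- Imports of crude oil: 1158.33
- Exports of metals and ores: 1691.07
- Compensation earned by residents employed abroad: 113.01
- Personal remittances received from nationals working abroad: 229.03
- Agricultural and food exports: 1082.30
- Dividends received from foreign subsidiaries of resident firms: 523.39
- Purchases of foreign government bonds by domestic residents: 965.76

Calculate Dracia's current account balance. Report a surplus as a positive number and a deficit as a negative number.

Goods: -1158.33 + 1691.07 + 1082.30 - 1703.51 = -88.47
Services: 251.82
Primary income: 523.39 + 113.01 = 636.40
Secondary income: 229.03 + 93.15 = 322.18
Current account = (-88.47) + 251.82 + 636.40 + 322.18 = 1121.93
(Excluded from the current account — financial account: foreign purchases of domestic corporate bonds 931.62, purchases of foreign government bonds by domestic residents 965.76; capital account: capital transfers received from emigrants 150.03.)

1121.93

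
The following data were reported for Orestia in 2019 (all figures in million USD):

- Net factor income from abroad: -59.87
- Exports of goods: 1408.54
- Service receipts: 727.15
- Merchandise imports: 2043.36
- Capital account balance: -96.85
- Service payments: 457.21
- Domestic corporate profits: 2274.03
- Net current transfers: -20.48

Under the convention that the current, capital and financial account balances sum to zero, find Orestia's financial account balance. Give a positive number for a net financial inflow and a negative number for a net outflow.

Goods balance = 1408.54 - 2043.36 = -634.82
Services balance = 727.15 - 457.21 = 269.94
Trade balance (goods + services) = -634.82 + 269.94 = -364.88
Net primary income = -59.87
Net secondary income = -20.48
Current account = -364.88 + (-59.87) + (-20.48) = -445.23
Financial account = -(-445.23 + (-96.85)) = 542.08

542.08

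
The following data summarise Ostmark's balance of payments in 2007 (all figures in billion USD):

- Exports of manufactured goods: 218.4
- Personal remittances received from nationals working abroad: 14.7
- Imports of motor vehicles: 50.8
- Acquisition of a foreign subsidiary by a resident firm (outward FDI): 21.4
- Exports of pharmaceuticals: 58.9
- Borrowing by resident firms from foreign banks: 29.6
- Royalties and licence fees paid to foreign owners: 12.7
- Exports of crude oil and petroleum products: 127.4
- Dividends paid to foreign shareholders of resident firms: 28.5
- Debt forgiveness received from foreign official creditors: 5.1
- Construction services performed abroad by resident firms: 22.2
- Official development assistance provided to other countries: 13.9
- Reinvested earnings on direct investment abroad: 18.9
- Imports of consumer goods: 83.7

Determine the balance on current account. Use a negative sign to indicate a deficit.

Goods: 58.9 - 50.8 + 218.4 + 127.4 - 83.7 = 270.2
Services: 22.2 - 12.7 = 9.5
Primary income: 18.9 - 28.5 = -9.6
Secondary income: 14.7 - 13.9 = 0.8
Current account = 270.2 + 9.5 + (-9.6) + 0.8 = 270.9
(Excluded from the current account — financial account: acquisition of a foreign subsidiary by a resident firm (outward FDI) 21.4, borrowing by resident firms from foreign banks 29.6; capital account: debt forgiveness received from foreign official creditors 5.1.)

270.9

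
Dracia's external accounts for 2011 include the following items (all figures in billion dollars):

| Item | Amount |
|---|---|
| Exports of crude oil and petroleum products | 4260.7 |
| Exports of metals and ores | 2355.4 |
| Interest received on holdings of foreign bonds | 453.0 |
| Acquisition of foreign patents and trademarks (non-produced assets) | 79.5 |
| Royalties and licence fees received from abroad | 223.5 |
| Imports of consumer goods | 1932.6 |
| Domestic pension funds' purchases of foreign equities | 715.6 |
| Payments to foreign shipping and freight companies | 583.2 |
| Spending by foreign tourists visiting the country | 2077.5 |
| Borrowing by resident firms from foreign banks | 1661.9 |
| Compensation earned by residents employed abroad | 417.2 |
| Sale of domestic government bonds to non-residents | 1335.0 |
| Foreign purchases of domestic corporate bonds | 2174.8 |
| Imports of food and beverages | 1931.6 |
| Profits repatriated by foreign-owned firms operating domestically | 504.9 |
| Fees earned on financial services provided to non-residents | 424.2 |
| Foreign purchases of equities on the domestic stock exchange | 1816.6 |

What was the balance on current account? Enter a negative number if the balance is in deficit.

5259.2

Goods: -1931.6 + 2355.4 + 4260.7 - 1932.6 = 2751.9
Services: -583.2 + 2077.5 + 424.2 + 223.5 = 2142.0
Primary income: -504.9 + 453.0 + 417.2 = 365.3
Current account = 2751.9 + 2142.0 + 365.3 = 5259.2
(Excluded from the current account — capital account: acquisition of foreign patents and trademarks (non-produced assets) 79.5; financial account: domestic pension funds' purchases of foreign equities 715.6, borrowing by resident firms from foreign banks 1661.9, sale of domestic government bonds to non-residents 1335.0, foreign purchases of domestic corporate bonds 2174.8, foreign purchases of equities on the domestic stock exchange 1816.6.)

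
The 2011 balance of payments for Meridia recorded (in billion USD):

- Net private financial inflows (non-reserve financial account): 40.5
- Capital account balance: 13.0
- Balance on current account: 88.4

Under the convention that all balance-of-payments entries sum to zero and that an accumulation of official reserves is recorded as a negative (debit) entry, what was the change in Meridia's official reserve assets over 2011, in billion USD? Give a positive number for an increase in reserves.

Official reserve transactions balance = -(88.4 + 13.0 + 40.5) = -141.9
An accumulation of reserves is recorded as a debit (negative entry), so the change in the stock of reserves is the negative of that balance.
Change in official reserves = -(-141.9) = 141.9

141.9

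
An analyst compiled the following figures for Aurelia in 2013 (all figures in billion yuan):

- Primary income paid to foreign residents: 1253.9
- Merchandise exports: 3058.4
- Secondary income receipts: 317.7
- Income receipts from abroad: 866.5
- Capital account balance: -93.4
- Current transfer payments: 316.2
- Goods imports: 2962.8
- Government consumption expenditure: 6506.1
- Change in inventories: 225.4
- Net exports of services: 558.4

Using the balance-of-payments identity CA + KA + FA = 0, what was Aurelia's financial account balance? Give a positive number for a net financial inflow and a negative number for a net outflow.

-174.7

Goods balance = 3058.4 - 2962.8 = 95.6
Services balance = 558.4
Trade balance (goods + services) = 95.6 + 558.4 = 654.0
Net primary income = 866.5 - 1253.9 = -387.4
Net secondary income = 317.7 - 316.2 = 1.5
Current account = 654.0 + (-387.4) + 1.5 = 268.1
Financial account = -(268.1 + (-93.4)) = -174.7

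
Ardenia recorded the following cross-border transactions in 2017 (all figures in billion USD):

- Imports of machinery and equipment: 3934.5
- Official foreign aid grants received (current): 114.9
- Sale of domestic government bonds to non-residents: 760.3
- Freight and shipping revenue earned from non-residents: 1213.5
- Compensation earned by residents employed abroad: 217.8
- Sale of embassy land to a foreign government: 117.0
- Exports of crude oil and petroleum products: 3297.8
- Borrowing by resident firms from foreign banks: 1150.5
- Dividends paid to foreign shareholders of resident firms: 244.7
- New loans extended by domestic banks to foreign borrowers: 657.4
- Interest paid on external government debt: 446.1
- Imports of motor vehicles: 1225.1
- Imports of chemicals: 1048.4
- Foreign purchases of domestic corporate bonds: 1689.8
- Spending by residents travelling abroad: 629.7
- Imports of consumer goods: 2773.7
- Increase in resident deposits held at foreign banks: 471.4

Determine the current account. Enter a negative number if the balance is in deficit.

-5458.2

Goods: -1048.4 + 3297.8 - 2773.7 - 3934.5 - 1225.1 = -5683.9
Services: -629.7 + 1213.5 = 583.8
Primary income: -244.7 + 217.8 - 446.1 = -473.0
Secondary income: 114.9
Current account = (-5683.9) + 583.8 + (-473.0) + 114.9 = -5458.2
(Excluded from the current account — financial account: sale of domestic government bonds to non-residents 760.3, borrowing by resident firms from foreign banks 1150.5, new loans extended by domestic banks to foreign borrowers 657.4, foreign purchases of domestic corporate bonds 1689.8, increase in resident deposits held at foreign banks 471.4; capital account: sale of embassy land to a foreign government 117.0.)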